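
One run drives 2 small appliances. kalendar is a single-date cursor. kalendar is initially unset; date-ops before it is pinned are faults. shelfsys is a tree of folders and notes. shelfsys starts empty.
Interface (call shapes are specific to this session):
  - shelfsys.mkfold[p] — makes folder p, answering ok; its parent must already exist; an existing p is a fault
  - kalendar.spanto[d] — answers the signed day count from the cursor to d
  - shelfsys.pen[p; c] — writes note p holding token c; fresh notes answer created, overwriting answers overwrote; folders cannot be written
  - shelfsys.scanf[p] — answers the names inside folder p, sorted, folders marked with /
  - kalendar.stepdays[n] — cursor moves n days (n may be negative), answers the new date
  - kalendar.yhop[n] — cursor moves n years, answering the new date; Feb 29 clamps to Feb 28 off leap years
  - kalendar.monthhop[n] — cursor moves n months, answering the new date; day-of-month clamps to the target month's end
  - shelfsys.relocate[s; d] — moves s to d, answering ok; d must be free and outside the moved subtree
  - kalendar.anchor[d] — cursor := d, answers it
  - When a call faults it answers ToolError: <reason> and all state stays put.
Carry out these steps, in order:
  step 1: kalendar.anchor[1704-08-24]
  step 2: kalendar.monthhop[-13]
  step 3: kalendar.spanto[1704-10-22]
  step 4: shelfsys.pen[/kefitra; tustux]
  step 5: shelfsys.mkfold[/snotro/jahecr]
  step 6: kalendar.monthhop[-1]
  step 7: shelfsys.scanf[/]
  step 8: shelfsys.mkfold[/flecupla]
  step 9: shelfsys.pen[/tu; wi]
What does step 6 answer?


-> kalendar.anchor(d=1704-08-24)
<- 1704-08-24
-> kalendar.monthhop(n=-13)
<- 1703-07-24
-> kalendar.spanto(d=1704-10-22)
<- 456
-> shelfsys.pen(p=/kefitra, c=tustux)
<- created
-> shelfsys.mkfold(p=/snotro/jahecr)
<- ToolError: no parent
-> kalendar.monthhop(n=-1)
<- 1703-06-24
-> shelfsys.scanf(p=/)
<- [kefitra]
-> shelfsys.mkfold(p=/flecupla)
<- ok
-> shelfsys.pen(p=/tu, c=wi)
<- created

Answer: 1703-06-24


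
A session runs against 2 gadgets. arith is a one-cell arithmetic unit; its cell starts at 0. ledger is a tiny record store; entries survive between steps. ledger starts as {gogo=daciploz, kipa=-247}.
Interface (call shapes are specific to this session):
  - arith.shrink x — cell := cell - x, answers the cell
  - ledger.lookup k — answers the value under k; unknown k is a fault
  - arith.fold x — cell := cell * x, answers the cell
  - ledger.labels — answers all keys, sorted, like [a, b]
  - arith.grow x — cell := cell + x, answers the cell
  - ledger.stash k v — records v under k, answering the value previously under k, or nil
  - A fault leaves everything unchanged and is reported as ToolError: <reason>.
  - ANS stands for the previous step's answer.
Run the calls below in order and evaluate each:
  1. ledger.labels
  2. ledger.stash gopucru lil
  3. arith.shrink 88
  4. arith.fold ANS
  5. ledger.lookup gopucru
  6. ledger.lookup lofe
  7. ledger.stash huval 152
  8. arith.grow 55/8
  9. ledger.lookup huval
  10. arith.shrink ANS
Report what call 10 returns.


>>> ledger.labels
= [gogo, kipa]
>>> ledger.stash k→gopucru v→lil
= nil
>>> arith.shrink x→88
= -88
>>> arith.fold x→ANS
= 7744
>>> ledger.lookup k→gopucru
= lil
>>> ledger.lookup k→lofe
= ToolError: no such key lofe
>>> ledger.stash k→huval v→152
= nil
>>> arith.grow x→55/8
= 62007/8
>>> ledger.lookup k→huval
= 152
>>> arith.shrink x→ANS
= 60791/8

Answer: 60791/8


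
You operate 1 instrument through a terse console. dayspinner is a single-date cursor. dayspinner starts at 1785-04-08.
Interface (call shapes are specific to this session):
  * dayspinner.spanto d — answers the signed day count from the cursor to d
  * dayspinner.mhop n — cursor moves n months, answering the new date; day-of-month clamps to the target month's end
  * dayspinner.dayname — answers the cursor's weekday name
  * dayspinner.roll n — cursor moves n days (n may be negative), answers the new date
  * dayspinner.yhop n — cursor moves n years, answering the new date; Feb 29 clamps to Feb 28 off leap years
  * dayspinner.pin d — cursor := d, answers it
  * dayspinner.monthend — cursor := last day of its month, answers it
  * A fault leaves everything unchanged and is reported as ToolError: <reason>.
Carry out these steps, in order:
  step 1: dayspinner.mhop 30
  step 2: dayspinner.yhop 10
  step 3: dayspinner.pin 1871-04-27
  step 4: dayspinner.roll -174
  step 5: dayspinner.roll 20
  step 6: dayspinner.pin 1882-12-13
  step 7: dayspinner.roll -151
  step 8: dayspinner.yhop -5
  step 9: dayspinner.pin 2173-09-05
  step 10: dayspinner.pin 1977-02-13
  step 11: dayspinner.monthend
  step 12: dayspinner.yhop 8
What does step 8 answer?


CALL dayspinner.mhop[n→30]
RET  1787-10-08
CALL dayspinner.yhop[n→10]
RET  1797-10-08
CALL dayspinner.pin[d→1871-04-27]
RET  1871-04-27
CALL dayspinner.roll[n→-174]
RET  1870-11-04
CALL dayspinner.roll[n→20]
RET  1870-11-24
CALL dayspinner.pin[d→1882-12-13]
RET  1882-12-13
CALL dayspinner.roll[n→-151]
RET  1882-07-15
CALL dayspinner.yhop[n→-5]
RET  1877-07-15
CALL dayspinner.pin[d→2173-09-05]
RET  2173-09-05
CALL dayspinner.pin[d→1977-02-13]
RET  1977-02-13
CALL dayspinner.monthend[]
RET  1977-02-28
CALL dayspinner.yhop[n→8]
RET  1985-02-28

Answer: 1877-07-15


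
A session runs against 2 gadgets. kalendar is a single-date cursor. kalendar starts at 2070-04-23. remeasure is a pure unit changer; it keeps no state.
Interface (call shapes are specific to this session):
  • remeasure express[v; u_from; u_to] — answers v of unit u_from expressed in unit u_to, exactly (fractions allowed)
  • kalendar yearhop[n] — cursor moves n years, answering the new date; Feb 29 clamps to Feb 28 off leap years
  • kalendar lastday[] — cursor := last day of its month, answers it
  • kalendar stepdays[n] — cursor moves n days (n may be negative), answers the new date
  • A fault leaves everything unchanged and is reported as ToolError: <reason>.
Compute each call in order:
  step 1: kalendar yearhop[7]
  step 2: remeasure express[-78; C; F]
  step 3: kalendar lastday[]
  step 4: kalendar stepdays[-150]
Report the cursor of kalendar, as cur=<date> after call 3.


Answer: cur=2077-04-30

Derivation:
I invoke kalendar yearhop using n=7, which returns 2077-04-23.
Then remeasure express using v=-78, u_from=C, u_to=F, and see -542/5.
I run kalendar lastday, giving 2077-04-30.
I invoke kalendar stepdays using n=-150: 2076-12-01.


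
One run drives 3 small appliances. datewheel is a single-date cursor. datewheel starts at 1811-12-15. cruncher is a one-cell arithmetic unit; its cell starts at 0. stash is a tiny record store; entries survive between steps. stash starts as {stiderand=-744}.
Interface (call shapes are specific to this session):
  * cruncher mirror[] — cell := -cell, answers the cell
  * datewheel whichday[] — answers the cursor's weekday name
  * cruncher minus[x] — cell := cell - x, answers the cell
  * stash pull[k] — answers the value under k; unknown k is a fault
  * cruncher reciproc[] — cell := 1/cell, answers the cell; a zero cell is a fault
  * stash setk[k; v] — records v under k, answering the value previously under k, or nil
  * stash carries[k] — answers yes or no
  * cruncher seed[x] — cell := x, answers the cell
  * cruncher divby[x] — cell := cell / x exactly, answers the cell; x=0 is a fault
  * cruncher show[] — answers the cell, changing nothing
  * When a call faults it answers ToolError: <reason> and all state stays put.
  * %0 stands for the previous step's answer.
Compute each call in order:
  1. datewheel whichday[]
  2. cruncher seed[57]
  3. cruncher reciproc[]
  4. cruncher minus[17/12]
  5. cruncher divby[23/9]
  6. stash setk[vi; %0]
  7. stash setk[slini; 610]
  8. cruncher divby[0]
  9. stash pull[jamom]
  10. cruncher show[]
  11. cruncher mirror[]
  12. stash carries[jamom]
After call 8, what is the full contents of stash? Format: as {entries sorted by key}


Answer: {slini=610, stiderand=-744, vi=-957/1748}

Derivation:
% datewheel whichday() => Sunday
% cruncher seed(x=57) => 57
% cruncher reciproc() => 1/57
% cruncher minus(x=17/12) => -319/228
% cruncher divby(x=23/9) => -957/1748
% stash setk(k=vi, v=%0) => nil
% stash setk(k=slini, v=610) => nil
% cruncher divby(x=0) => ToolError: division by zero
% stash pull(k=jamom) => ToolError: no such key jamom
% cruncher show() => -957/1748
% cruncher mirror() => 957/1748
% stash carries(k=jamom) => no


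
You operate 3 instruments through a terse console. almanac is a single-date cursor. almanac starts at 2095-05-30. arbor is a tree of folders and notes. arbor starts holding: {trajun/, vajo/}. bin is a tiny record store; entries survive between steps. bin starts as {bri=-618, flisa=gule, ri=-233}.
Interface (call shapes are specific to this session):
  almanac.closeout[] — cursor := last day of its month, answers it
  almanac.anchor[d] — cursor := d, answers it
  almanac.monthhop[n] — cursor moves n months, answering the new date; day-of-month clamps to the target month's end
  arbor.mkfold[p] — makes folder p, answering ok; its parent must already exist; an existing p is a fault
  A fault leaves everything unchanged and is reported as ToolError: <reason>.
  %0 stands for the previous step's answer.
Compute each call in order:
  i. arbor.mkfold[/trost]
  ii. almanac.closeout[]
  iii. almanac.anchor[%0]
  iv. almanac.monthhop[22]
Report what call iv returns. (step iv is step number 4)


[in] arbor.mkfold p=/trost
:: ok
[in] almanac.closeout
:: 2095-05-31
[in] almanac.anchor d=%0
:: 2095-05-31
[in] almanac.monthhop n=22
:: 2097-03-31

Answer: 2097-03-31


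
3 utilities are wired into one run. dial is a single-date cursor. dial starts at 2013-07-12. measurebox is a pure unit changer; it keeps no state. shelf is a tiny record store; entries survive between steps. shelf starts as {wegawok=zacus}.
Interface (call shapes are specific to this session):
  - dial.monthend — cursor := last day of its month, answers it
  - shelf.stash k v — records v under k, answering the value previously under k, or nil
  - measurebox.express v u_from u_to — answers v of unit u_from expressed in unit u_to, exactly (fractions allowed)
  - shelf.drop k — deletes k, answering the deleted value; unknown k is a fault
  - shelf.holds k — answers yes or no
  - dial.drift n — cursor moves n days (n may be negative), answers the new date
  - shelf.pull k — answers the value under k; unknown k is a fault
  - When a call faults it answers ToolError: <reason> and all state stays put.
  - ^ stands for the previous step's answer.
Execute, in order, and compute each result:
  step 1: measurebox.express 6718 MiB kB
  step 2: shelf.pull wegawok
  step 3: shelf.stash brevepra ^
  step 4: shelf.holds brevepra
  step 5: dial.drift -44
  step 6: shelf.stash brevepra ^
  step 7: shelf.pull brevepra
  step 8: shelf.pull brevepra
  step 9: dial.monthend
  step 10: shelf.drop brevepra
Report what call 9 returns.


Answer: 2013-05-31

Derivation:
→ measurebox.express(v='6718', u_from='MiB', u_to='kB')
← 880541696/125
→ shelf.pull(k='wegawok')
← zacus
→ shelf.stash(k='brevepra', v='^')
← nil
→ shelf.holds(k='brevepra')
← yes
→ dial.drift(n='-44')
← 2013-05-29
→ shelf.stash(k='brevepra', v='^')
← zacus
→ shelf.pull(k='brevepra')
← 2013-05-29
→ shelf.pull(k='brevepra')
← 2013-05-29
→ dial.monthend()
← 2013-05-31
→ shelf.drop(k='brevepra')
← 2013-05-29


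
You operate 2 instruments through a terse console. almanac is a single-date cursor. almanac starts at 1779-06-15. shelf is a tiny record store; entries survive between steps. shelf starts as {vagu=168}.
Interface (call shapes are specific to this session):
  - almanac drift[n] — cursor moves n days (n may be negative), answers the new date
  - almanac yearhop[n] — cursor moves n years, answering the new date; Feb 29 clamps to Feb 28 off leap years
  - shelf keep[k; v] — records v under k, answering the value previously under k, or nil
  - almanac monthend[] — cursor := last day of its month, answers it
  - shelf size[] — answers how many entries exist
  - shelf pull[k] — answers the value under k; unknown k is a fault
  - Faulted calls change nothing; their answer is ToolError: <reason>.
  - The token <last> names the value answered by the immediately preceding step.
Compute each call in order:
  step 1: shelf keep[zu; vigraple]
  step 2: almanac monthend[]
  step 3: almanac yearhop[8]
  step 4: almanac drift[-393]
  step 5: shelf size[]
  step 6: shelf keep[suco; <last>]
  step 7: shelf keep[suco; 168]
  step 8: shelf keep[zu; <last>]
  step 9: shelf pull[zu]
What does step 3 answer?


Answer: 1787-06-30

Derivation:
~$ shelf keep k: zu v: vigraple
[out] nil
~$ almanac monthend
[out] 1779-06-30
~$ almanac yearhop n: 8
[out] 1787-06-30
~$ almanac drift n: -393
[out] 1786-06-02
~$ shelf size
[out] 2
~$ shelf keep k: suco v: <last>
[out] nil
~$ shelf keep k: suco v: 168
[out] 2
~$ shelf keep k: zu v: <last>
[out] vigraple
~$ shelf pull k: zu
[out] 2


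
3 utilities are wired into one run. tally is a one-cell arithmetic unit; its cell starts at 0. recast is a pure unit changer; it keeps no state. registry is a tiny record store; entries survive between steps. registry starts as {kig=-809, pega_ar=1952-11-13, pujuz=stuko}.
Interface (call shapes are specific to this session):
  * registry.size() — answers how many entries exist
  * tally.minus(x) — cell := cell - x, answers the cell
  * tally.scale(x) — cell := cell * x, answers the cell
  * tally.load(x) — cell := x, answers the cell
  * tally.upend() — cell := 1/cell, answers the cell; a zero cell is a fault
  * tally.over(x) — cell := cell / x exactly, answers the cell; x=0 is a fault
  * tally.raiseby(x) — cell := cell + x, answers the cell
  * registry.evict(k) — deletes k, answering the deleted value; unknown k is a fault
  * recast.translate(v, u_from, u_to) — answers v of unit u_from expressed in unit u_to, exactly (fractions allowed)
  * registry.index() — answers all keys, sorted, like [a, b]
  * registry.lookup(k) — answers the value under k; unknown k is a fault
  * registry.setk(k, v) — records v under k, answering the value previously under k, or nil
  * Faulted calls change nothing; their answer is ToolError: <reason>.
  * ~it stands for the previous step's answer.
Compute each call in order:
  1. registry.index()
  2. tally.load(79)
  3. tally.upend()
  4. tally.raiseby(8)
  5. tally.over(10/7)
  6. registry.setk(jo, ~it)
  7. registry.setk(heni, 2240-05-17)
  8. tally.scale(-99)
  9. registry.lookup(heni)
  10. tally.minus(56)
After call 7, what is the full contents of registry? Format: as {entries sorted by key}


Answer: {heni=2240-05-17, jo=4431/790, kig=-809, pega_ar=1952-11-13, pujuz=stuko}

Derivation:
==> index()
<== [kig, pega_ar, pujuz]
==> load(x→79)
<== 79
==> upend()
<== 1/79
==> raiseby(x→8)
<== 633/79
==> over(x→10/7)
<== 4431/790
==> setk(k→jo, v→~it)
<== nil
==> setk(k→heni, v→2240-05-17)
<== nil
==> scale(x→-99)
<== -438669/790
==> lookup(k→heni)
<== 2240-05-17
==> minus(x→56)
<== -482909/790


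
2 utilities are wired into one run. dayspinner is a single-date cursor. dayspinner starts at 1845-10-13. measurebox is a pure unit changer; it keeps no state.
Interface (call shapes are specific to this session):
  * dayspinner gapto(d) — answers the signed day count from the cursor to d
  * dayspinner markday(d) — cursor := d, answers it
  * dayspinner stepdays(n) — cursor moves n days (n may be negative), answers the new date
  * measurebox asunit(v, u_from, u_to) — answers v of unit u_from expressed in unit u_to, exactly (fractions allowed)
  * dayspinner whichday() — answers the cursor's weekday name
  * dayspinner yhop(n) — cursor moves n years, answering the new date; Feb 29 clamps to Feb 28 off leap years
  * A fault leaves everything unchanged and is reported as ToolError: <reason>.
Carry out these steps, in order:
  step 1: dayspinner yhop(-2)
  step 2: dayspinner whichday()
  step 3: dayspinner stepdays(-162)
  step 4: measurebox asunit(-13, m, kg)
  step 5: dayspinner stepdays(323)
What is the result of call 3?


Answer: 1843-05-04

Derivation:
I use dayspinner yhop passing n: -2, which returns 1843-10-13.
I run dayspinner whichday(), giving Friday.
I run dayspinner stepdays passing n: -162, and get 1843-05-04.
I call measurebox asunit passing v: -13, u_from: m, u_to: kg, giving ToolError: incompatible units.
I try dayspinner stepdays passing n: 323, → 1844-03-22.


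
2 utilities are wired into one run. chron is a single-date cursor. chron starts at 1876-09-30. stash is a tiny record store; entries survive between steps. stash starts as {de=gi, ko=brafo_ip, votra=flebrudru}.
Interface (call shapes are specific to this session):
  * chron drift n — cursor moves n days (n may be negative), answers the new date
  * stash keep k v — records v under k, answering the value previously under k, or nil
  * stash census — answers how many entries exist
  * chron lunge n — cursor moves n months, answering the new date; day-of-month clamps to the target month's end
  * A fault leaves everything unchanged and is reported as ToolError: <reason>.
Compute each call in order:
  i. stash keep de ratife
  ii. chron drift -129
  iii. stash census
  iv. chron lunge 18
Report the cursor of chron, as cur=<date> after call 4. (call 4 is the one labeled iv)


Answer: cur=1877-11-24

Derivation:
>>> stash keep k: de v: ratife
  gi
>>> chron drift n: -129
  1876-05-24
>>> stash census
  3
>>> chron lunge n: 18
  1877-11-24


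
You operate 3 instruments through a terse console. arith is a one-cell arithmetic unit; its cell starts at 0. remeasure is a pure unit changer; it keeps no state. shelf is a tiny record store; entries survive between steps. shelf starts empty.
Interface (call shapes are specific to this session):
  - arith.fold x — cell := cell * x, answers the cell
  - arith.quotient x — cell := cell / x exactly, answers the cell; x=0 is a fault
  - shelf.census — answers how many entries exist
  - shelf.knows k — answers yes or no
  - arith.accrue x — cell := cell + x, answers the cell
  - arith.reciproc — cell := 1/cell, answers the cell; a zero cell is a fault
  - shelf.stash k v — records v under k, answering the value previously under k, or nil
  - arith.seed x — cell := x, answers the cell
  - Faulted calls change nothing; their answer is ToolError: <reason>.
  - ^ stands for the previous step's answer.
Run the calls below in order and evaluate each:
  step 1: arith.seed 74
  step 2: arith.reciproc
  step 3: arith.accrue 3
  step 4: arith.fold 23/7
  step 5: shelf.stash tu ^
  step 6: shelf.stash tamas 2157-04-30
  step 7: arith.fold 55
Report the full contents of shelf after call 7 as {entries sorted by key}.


Answer: {tamas=2157-04-30, tu=5129/518}

Derivation:
[in] arith.seed 74
[out] 74
[in] arith.reciproc
[out] 1/74
[in] arith.accrue 3
[out] 223/74
[in] arith.fold 23/7
[out] 5129/518
[in] shelf.stash tu ^
[out] nil
[in] shelf.stash tamas 2157-04-30
[out] nil
[in] arith.fold 55
[out] 282095/518


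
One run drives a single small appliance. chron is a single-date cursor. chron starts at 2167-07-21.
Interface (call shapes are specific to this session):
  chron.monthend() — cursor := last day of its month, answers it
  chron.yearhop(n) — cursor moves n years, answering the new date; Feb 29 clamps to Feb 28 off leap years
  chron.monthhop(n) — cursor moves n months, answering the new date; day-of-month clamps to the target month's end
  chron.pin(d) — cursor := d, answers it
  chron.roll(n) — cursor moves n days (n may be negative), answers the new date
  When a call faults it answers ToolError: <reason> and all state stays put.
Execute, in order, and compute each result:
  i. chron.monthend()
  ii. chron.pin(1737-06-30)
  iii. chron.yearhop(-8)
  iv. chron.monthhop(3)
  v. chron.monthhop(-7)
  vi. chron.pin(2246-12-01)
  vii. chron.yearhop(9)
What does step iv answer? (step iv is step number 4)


>> chron.monthend()
<< 2167-07-31
>> chron.pin(d='1737-06-30')
<< 1737-06-30
>> chron.yearhop(n='-8')
<< 1729-06-30
>> chron.monthhop(n='3')
<< 1729-09-30
>> chron.monthhop(n='-7')
<< 1729-02-28
>> chron.pin(d='2246-12-01')
<< 2246-12-01
>> chron.yearhop(n='9')
<< 2255-12-01

Answer: 1729-09-30


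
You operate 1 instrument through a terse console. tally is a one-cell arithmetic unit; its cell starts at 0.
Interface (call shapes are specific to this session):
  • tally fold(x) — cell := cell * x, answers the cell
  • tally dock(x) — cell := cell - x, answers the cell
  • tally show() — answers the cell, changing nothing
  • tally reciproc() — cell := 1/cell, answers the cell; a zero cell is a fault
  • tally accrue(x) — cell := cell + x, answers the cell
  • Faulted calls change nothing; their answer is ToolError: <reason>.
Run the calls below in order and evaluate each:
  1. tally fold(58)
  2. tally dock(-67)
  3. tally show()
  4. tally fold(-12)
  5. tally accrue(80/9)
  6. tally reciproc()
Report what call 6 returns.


Answer: -9/7156

Derivation:
Step: tally fold[x: 58]
Result: 0
Step: tally dock[x: -67]
Result: 67
Step: tally show[]
Result: 67
Step: tally fold[x: -12]
Result: -804
Step: tally accrue[x: 80/9]
Result: -7156/9
Step: tally reciproc[]
Result: -9/7156


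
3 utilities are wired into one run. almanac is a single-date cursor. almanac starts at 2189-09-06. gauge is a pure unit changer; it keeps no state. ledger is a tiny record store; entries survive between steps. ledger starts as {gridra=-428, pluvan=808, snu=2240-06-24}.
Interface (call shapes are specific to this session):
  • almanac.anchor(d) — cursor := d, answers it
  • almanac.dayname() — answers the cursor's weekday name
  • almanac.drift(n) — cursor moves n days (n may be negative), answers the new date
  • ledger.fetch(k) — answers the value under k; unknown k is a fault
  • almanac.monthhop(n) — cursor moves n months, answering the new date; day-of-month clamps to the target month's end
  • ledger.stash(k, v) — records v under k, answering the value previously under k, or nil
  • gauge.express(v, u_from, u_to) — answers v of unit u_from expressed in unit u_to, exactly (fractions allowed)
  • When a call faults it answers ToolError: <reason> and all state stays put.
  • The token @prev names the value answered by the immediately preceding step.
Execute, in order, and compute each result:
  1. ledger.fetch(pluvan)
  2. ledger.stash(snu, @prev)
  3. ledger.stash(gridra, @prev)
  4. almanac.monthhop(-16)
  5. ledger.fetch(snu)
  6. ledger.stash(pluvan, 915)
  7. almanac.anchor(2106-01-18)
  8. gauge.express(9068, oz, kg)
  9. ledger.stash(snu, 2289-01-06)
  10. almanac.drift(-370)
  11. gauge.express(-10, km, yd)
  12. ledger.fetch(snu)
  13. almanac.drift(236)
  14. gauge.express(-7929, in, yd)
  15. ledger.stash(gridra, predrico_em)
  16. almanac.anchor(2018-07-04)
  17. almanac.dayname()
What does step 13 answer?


→ ledger.fetch(k=pluvan)
← 808
→ ledger.stash(k=snu, v=@prev)
← 2240-06-24
→ ledger.stash(k=gridra, v=@prev)
← -428
→ almanac.monthhop(n=-16)
← 2188-05-06
→ ledger.fetch(k=snu)
← 808
→ ledger.stash(k=pluvan, v=915)
← 808
→ almanac.anchor(d=2106-01-18)
← 2106-01-18
→ gauge.express(v=9068, u_from=oz, u_to=kg)
← 102829390279/400000000
→ ledger.stash(k=snu, v=2289-01-06)
← 808
→ almanac.drift(n=-370)
← 2105-01-13
→ gauge.express(v=-10, u_from=km, u_to=yd)
← -12500000/1143
→ ledger.fetch(k=snu)
← 2289-01-06
→ almanac.drift(n=236)
← 2105-09-06
→ gauge.express(v=-7929, u_from=in, u_to=yd)
← -881/4
→ ledger.stash(k=gridra, v=predrico_em)
← 2240-06-24
→ almanac.anchor(d=2018-07-04)
← 2018-07-04
→ almanac.dayname()
← Wednesday

Answer: 2105-09-06


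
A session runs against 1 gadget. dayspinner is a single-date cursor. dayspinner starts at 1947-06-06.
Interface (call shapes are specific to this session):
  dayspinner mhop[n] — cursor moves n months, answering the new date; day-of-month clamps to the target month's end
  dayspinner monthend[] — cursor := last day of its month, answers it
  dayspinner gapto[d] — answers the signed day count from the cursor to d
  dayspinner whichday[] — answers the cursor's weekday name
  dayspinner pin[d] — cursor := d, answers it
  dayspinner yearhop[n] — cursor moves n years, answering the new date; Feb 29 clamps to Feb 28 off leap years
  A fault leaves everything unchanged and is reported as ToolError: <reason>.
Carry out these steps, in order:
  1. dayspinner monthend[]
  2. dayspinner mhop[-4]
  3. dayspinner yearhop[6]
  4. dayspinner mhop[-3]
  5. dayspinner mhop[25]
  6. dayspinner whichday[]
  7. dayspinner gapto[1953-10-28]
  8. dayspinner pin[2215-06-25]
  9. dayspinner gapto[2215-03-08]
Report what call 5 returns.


! dayspinner monthend() ~> 1947-06-30
! dayspinner mhop(n: -4) ~> 1947-02-28
! dayspinner yearhop(n: 6) ~> 1953-02-28
! dayspinner mhop(n: -3) ~> 1952-11-28
! dayspinner mhop(n: 25) ~> 1954-12-28
! dayspinner whichday() ~> Tuesday
! dayspinner gapto(d: 1953-10-28) ~> -426
! dayspinner pin(d: 2215-06-25) ~> 2215-06-25
! dayspinner gapto(d: 2215-03-08) ~> -109

Answer: 1954-12-28


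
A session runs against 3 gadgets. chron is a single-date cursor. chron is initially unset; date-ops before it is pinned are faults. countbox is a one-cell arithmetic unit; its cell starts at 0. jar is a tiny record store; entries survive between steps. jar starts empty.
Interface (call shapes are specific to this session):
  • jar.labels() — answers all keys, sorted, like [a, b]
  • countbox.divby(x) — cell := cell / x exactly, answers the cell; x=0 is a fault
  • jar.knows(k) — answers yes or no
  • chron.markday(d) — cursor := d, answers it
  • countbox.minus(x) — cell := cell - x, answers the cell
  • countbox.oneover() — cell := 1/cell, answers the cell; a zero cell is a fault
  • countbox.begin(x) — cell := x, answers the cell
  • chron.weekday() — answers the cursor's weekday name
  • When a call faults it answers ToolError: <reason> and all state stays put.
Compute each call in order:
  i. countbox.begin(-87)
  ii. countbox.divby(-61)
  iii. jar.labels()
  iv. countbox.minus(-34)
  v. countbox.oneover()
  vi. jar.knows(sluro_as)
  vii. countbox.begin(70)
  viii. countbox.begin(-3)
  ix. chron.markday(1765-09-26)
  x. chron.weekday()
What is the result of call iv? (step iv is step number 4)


Answer: 2161/61

Derivation:
CALL countbox.begin[x→-87]
RET  -87
CALL countbox.divby[x→-61]
RET  87/61
CALL jar.labels[]
RET  []
CALL countbox.minus[x→-34]
RET  2161/61
CALL countbox.oneover[]
RET  61/2161
CALL jar.knows[k→sluro_as]
RET  no
CALL countbox.begin[x→70]
RET  70
CALL countbox.begin[x→-3]
RET  -3
CALL chron.markday[d→1765-09-26]
RET  1765-09-26
CALL chron.weekday[]
RET  Thursday


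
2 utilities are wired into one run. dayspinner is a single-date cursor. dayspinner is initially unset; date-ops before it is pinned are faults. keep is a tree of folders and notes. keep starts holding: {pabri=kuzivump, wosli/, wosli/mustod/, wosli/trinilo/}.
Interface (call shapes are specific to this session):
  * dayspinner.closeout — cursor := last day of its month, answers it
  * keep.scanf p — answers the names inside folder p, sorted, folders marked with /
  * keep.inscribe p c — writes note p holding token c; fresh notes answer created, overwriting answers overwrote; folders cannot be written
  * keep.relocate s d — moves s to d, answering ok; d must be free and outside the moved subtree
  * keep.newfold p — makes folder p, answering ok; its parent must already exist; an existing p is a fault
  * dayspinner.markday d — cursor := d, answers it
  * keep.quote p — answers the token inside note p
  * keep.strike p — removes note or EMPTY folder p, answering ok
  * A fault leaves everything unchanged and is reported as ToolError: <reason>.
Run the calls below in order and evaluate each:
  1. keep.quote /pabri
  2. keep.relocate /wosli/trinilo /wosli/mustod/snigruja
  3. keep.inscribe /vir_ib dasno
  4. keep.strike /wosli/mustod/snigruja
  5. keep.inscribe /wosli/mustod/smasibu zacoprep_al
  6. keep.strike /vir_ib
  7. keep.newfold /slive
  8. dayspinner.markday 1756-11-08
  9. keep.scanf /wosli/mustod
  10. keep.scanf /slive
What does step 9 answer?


Then keep.quote with p→/pabri, — result: kuzivump.
Then keep.relocate with s→/wosli/trinilo, d→/wosli/mustod/snigruja, which returns ok.
I run keep.inscribe with p→/vir_ib, c→dasno, and get created.
Using keep.strike with p→/wosli/mustod/snigruja: ok.
Now I run keep.inscribe with p→/wosli/mustod/smasibu, c→zacoprep_al, → created.
Next I call keep.strike with p→/vir_ib: ok.
Using keep.newfold with p→/slive, and observe ok.
I try dayspinner.markday with d→1756-11-08, → 1756-11-08.
I try keep.scanf with p→/wosli/mustod, → [smasibu].
Calling keep.scanf with p→/slive, and get [].

Answer: [smasibu]


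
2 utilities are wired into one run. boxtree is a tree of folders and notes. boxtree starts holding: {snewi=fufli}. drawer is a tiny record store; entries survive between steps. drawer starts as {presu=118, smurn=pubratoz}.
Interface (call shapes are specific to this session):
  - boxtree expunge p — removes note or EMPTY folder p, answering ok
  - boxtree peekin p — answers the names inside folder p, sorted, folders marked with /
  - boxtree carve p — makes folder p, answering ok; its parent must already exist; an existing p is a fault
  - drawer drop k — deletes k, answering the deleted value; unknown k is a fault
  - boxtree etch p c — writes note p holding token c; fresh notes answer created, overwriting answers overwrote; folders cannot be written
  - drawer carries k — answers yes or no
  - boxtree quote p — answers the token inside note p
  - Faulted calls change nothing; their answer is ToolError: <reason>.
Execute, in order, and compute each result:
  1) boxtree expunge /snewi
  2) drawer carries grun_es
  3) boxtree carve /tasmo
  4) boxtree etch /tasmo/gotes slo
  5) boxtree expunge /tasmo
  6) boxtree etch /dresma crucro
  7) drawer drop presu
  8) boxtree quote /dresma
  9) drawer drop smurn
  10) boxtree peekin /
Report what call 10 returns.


Answer: [dresma, tasmo/]

Derivation:
Now I run boxtree expunge(p=/snewi), which returns ok.
Using drawer carries(k=grun_es), yielding no.
I try boxtree carve(p=/tasmo), → ok.
I try boxtree etch(p=/tasmo/gotes, c=slo), which returns created.
Calling boxtree expunge(p=/tasmo), → ToolError: not empty.
Now I run boxtree etch(p=/dresma, c=crucro), → created.
Invoking drawer drop(k=presu), → 118.
Using boxtree quote(p=/dresma), and observe crucro.
Invoking drawer drop(k=smurn): pubratoz.
I invoke boxtree peekin(p=/), and observe [dresma, tasmo/].


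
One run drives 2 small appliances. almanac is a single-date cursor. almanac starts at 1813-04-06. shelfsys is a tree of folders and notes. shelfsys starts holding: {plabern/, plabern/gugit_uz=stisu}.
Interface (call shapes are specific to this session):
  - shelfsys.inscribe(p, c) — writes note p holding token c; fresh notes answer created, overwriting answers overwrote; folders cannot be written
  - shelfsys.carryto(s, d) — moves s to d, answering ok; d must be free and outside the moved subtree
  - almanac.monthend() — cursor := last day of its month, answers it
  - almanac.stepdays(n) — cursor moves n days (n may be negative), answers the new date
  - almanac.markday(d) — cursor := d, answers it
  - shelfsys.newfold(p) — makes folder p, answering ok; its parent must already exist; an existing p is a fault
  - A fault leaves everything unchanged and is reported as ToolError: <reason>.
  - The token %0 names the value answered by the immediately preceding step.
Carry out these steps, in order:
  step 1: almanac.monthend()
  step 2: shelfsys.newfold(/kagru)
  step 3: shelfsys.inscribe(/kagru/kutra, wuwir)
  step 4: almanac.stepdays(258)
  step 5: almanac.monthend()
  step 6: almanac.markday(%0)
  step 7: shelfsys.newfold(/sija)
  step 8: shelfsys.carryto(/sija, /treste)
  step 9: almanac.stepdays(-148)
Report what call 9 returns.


Answer: 1813-09-05

Derivation:
% almanac.monthend
= 1813-04-30
% shelfsys.newfold p→/kagru
= ok
% shelfsys.inscribe p→/kagru/kutra c→wuwir
= created
% almanac.stepdays n→258
= 1814-01-13
% almanac.monthend
= 1814-01-31
% almanac.markday d→%0
= 1814-01-31
% shelfsys.newfold p→/sija
= ok
% shelfsys.carryto s→/sija d→/treste
= ok
% almanac.stepdays n→-148
= 1813-09-05


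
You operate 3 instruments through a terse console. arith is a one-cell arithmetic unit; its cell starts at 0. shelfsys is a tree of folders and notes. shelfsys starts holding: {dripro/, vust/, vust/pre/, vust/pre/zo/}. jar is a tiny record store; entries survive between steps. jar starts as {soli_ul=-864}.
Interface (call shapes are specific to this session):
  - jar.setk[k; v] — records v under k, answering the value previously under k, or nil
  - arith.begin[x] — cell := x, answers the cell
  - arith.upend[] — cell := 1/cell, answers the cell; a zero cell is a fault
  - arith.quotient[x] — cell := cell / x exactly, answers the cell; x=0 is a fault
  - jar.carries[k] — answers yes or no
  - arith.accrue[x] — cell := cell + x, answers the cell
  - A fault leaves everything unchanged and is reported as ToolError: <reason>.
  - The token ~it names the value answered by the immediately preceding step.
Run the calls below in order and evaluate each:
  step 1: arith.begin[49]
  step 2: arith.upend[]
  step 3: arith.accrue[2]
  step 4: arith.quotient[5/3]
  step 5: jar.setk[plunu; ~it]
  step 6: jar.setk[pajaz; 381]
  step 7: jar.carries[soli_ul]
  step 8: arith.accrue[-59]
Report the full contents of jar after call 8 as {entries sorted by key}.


Do: arith.begin[x→49]
See: 49
Do: arith.upend[]
See: 1/49
Do: arith.accrue[x→2]
See: 99/49
Do: arith.quotient[x→5/3]
See: 297/245
Do: jar.setk[k→plunu; v→~it]
See: nil
Do: jar.setk[k→pajaz; v→381]
See: nil
Do: jar.carries[k→soli_ul]
See: yes
Do: arith.accrue[x→-59]
See: -14158/245

Answer: {pajaz=381, plunu=297/245, soli_ul=-864}


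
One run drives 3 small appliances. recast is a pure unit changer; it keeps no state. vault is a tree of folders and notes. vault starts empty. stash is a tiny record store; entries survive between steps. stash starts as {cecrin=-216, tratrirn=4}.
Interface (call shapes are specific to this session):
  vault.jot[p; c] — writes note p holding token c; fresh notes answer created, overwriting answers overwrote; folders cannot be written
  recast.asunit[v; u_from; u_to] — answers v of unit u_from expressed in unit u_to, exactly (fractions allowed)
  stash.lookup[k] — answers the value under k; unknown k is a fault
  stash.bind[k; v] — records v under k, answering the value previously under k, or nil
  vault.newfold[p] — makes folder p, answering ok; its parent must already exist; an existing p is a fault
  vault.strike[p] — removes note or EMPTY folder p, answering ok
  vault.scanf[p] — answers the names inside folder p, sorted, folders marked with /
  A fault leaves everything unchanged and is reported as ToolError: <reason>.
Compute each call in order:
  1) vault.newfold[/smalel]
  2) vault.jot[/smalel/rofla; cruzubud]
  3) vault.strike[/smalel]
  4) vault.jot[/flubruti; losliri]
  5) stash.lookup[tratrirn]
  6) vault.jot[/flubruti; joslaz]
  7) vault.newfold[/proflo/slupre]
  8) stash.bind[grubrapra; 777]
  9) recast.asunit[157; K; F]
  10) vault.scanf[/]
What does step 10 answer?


Answer: [flubruti, smalel/]

Derivation:
==> vault.newfold(p=/smalel)
<== ok
==> vault.jot(p=/smalel/rofla, c=cruzubud)
<== created
==> vault.strike(p=/smalel)
<== ToolError: not empty
==> vault.jot(p=/flubruti, c=losliri)
<== created
==> stash.lookup(k=tratrirn)
<== 4
==> vault.jot(p=/flubruti, c=joslaz)
<== overwrote
==> vault.newfold(p=/proflo/slupre)
<== ToolError: no parent
==> stash.bind(k=grubrapra, v=777)
<== nil
==> recast.asunit(v=157, u_from=K, u_to=F)
<== -17707/100
==> vault.scanf(p=/)
<== [flubruti, smalel/]


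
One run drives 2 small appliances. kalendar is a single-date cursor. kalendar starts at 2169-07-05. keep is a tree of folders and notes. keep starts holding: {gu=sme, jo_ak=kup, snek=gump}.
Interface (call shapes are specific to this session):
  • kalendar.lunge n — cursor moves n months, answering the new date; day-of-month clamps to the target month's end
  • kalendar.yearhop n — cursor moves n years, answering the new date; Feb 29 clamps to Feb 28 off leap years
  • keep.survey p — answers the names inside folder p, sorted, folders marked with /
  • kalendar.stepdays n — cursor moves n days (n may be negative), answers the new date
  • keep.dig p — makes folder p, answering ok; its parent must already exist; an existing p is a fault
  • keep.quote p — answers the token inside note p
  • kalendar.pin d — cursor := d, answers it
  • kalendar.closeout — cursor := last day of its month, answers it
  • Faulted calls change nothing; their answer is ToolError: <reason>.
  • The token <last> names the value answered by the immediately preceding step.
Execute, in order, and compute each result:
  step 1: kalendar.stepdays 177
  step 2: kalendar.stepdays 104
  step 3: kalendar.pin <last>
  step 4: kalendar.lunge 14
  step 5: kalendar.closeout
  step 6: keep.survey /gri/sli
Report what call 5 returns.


Answer: 2171-06-30

Derivation:
~$ kalendar.stepdays n='177'
= 2169-12-29
~$ kalendar.stepdays n='104'
= 2170-04-12
~$ kalendar.pin d='<last>'
= 2170-04-12
~$ kalendar.lunge n='14'
= 2171-06-12
~$ kalendar.closeout
= 2171-06-30
~$ keep.survey p='/gri/sli'
= ToolError: not found


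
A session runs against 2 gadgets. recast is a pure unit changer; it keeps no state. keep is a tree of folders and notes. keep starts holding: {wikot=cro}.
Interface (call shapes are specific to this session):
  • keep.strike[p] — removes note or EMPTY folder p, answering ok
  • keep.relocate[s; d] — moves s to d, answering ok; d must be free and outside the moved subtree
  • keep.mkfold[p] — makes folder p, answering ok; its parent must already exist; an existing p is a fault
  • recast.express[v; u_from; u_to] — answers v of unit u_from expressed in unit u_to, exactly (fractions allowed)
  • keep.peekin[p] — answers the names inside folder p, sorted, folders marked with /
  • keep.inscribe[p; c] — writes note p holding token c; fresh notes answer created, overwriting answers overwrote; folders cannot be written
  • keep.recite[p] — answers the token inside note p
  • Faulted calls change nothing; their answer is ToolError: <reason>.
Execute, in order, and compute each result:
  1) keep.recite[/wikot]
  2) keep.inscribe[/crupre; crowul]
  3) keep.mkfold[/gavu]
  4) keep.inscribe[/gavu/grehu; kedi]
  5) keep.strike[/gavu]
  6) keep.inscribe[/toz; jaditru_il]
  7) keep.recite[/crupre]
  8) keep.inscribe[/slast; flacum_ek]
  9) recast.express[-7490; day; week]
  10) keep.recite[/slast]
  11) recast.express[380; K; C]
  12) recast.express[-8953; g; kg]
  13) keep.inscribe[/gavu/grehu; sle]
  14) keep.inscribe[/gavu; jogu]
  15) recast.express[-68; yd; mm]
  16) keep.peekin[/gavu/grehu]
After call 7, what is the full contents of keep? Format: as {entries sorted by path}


% keep.recite /wikot
[out] cro
% keep.inscribe /crupre crowul
[out] created
% keep.mkfold /gavu
[out] ok
% keep.inscribe /gavu/grehu kedi
[out] created
% keep.strike /gavu
[out] ToolError: not empty
% keep.inscribe /toz jaditru_il
[out] created
% keep.recite /crupre
[out] crowul
% keep.inscribe /slast flacum_ek
[out] created
% recast.express -7490 day week
[out] -1070
% keep.recite /slast
[out] flacum_ek
% recast.express 380 K C
[out] 2137/20
% recast.express -8953 g kg
[out] -8953/1000
% keep.inscribe /gavu/grehu sle
[out] overwrote
% keep.inscribe /gavu jogu
[out] ToolError: is a directory
% recast.express -68 yd mm
[out] -310896/5
% keep.peekin /gavu/grehu
[out] ToolError: not a directory

Answer: {crupre=crowul, gavu/, gavu/grehu=kedi, toz=jaditru_il, wikot=cro}


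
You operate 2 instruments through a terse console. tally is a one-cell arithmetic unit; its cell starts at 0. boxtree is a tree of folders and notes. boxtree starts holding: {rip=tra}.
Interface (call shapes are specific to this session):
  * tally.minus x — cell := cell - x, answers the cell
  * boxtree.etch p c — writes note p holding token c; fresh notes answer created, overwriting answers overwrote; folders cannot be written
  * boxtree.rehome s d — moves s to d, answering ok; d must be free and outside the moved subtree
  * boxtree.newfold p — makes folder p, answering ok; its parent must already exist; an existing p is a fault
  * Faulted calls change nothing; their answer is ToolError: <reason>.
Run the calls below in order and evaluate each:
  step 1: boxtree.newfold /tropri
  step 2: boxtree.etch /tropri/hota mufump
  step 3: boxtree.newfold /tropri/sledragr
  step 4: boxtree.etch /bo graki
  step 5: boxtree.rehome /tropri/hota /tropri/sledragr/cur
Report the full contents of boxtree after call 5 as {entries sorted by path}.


Answer: {bo=graki, rip=tra, tropri/, tropri/sledragr/, tropri/sledragr/cur=mufump}

Derivation:
[in] newfold /tropri
[out] ok
[in] etch /tropri/hota mufump
[out] created
[in] newfold /tropri/sledragr
[out] ok
[in] etch /bo graki
[out] created
[in] rehome /tropri/hota /tropri/sledragr/cur
[out] ok
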